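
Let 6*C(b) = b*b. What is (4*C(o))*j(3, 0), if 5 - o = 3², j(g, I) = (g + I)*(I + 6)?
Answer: 192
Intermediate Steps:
j(g, I) = (6 + I)*(I + g) (j(g, I) = (I + g)*(6 + I) = (6 + I)*(I + g))
o = -4 (o = 5 - 1*3² = 5 - 1*9 = 5 - 9 = -4)
C(b) = b²/6 (C(b) = (b*b)/6 = b²/6)
(4*C(o))*j(3, 0) = (4*((⅙)*(-4)²))*(0² + 6*0 + 6*3 + 0*3) = (4*((⅙)*16))*(0 + 0 + 18 + 0) = (4*(8/3))*18 = (32/3)*18 = 192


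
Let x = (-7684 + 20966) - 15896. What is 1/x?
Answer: -1/2614 ≈ -0.00038256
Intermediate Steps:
x = -2614 (x = 13282 - 15896 = -2614)
1/x = 1/(-2614) = -1/2614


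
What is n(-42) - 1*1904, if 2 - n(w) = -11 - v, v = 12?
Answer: -1879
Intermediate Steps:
n(w) = 25 (n(w) = 2 - (-11 - 1*12) = 2 - (-11 - 12) = 2 - 1*(-23) = 2 + 23 = 25)
n(-42) - 1*1904 = 25 - 1*1904 = 25 - 1904 = -1879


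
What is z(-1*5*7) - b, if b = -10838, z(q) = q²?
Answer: 12063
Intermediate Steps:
z(-1*5*7) - b = (-1*5*7)² - 1*(-10838) = (-5*7)² + 10838 = (-35)² + 10838 = 1225 + 10838 = 12063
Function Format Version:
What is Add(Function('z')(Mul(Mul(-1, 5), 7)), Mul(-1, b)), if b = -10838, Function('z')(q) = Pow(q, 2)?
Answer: 12063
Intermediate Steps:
Add(Function('z')(Mul(Mul(-1, 5), 7)), Mul(-1, b)) = Add(Pow(Mul(Mul(-1, 5), 7), 2), Mul(-1, -10838)) = Add(Pow(Mul(-5, 7), 2), 10838) = Add(Pow(-35, 2), 10838) = Add(1225, 10838) = 12063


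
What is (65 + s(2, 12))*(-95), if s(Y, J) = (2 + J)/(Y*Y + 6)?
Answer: -6308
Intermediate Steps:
s(Y, J) = (2 + J)/(6 + Y**2) (s(Y, J) = (2 + J)/(Y**2 + 6) = (2 + J)/(6 + Y**2))
(65 + s(2, 12))*(-95) = (65 + (2 + 12)/(6 + 2**2))*(-95) = (65 + 14/(6 + 4))*(-95) = (65 + 14/10)*(-95) = (65 + (1/10)*14)*(-95) = (65 + 7/5)*(-95) = (332/5)*(-95) = -6308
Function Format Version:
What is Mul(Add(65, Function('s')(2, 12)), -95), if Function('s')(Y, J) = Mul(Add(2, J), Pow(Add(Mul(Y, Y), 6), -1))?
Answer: -6308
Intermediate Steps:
Function('s')(Y, J) = Mul(Pow(Add(6, Pow(Y, 2)), -1), Add(2, J)) (Function('s')(Y, J) = Mul(Add(2, J), Pow(Add(Pow(Y, 2), 6), -1)) = Mul(Add(2, J), Pow(Add(6, Pow(Y, 2)), -1)) = Mul(Pow(Add(6, Pow(Y, 2)), -1), Add(2, J)))
Mul(Add(65, Function('s')(2, 12)), -95) = Mul(Add(65, Mul(Pow(Add(6, Pow(2, 2)), -1), Add(2, 12))), -95) = Mul(Add(65, Mul(Pow(Add(6, 4), -1), 14)), -95) = Mul(Add(65, Mul(Pow(10, -1), 14)), -95) = Mul(Add(65, Mul(Rational(1, 10), 14)), -95) = Mul(Add(65, Rational(7, 5)), -95) = Mul(Rational(332, 5), -95) = -6308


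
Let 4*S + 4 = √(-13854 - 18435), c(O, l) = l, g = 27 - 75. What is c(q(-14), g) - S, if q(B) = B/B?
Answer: -47 - I*√32289/4 ≈ -47.0 - 44.923*I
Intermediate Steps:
g = -48
q(B) = 1
S = -1 + I*√32289/4 (S = -1 + √(-13854 - 18435)/4 = -1 + √(-32289)/4 = -1 + (I*√32289)/4 = -1 + I*√32289/4 ≈ -1.0 + 44.923*I)
c(q(-14), g) - S = -48 - (-1 + I*√32289/4) = -48 + (1 - I*√32289/4) = -47 - I*√32289/4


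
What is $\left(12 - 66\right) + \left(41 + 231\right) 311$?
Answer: $84538$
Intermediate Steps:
$\left(12 - 66\right) + \left(41 + 231\right) 311 = \left(12 - 66\right) + 272 \cdot 311 = -54 + 84592 = 84538$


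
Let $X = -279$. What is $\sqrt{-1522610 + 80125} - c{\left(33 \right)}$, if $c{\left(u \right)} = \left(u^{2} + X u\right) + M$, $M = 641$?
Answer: $7477 + i \sqrt{1442485} \approx 7477.0 + 1201.0 i$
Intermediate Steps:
$c{\left(u \right)} = 641 + u^{2} - 279 u$ ($c{\left(u \right)} = \left(u^{2} - 279 u\right) + 641 = 641 + u^{2} - 279 u$)
$\sqrt{-1522610 + 80125} - c{\left(33 \right)} = \sqrt{-1522610 + 80125} - \left(641 + 33^{2} - 9207\right) = \sqrt{-1442485} - \left(641 + 1089 - 9207\right) = i \sqrt{1442485} - -7477 = i \sqrt{1442485} + 7477 = 7477 + i \sqrt{1442485}$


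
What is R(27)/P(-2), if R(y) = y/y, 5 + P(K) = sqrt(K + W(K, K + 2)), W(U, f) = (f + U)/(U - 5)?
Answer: -35/187 - 2*I*sqrt(21)/187 ≈ -0.18717 - 0.049012*I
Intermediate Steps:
W(U, f) = (U + f)/(-5 + U)
P(K) = -5 + sqrt(K + (2 + 2*K)/(-5 + K)) (P(K) = -5 + sqrt(K + (K + (K + 2))/(-5 + K)) = -5 + sqrt(K + (K + (2 + K))/(-5 + K)) = -5 + sqrt(K + (2 + 2*K)/(-5 + K)))
R(y) = 1
R(27)/P(-2) = 1/(-5 + sqrt((2 + (-2)**2 - 3*(-2))/(-5 - 2))) = 1/(-5 + sqrt((2 + 4 + 6)/(-7))) = 1/(-5 + sqrt(-1/7*12)) = 1/(-5 + sqrt(-12/7)) = 1/(-5 + 2*I*sqrt(21)/7)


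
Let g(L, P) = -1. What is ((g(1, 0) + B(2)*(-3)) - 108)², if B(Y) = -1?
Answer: 11236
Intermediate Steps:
((g(1, 0) + B(2)*(-3)) - 108)² = ((-1 - 1*(-3)) - 108)² = ((-1 + 3) - 108)² = (2 - 108)² = (-106)² = 11236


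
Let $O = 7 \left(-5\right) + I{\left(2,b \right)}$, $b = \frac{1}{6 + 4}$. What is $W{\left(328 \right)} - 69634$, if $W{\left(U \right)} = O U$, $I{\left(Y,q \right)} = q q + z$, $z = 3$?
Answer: $- \frac{2003168}{25} \approx -80127.0$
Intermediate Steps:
$b = \frac{1}{10} \approx 0.1$
$I{\left(Y,q \right)} = 3 + q^{2}$ ($I{\left(Y,q \right)} = q q + 3 = q^{2} + 3 = 3 + q^{2}$)
$O = - \frac{3199}{100}$ ($O = 7 \left(-5\right) + \left(3 + \left(\frac{1}{10}\right)^{2}\right) = -35 + \left(3 + \frac{1}{100}\right) = -35 + \frac{301}{100} = - \frac{3199}{100} \approx -31.99$)
$W{\left(U \right)} = - \frac{3199 U}{100}$
$W{\left(328 \right)} - 69634 = \left(- \frac{3199}{100}\right) 328 - 69634 = - \frac{262318}{25} - 69634 = - \frac{2003168}{25}$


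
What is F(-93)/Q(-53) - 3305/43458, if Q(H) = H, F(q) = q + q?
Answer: 7908023/2303274 ≈ 3.4334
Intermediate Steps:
F(q) = 2*q
F(-93)/Q(-53) - 3305/43458 = (2*(-93))/(-53) - 3305/43458 = -186*(-1/53) - 3305*1/43458 = 186/53 - 3305/43458 = 7908023/2303274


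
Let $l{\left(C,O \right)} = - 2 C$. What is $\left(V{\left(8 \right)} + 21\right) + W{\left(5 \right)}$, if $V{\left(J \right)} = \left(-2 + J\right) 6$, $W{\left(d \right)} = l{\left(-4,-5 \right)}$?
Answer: $65$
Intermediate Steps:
$W{\left(d \right)} = 8$ ($W{\left(d \right)} = \left(-2\right) \left(-4\right) = 8$)
$V{\left(J \right)} = -12 + 6 J$
$\left(V{\left(8 \right)} + 21\right) + W{\left(5 \right)} = \left(\left(-12 + 6 \cdot 8\right) + 21\right) + 8 = \left(\left(-12 + 48\right) + 21\right) + 8 = \left(36 + 21\right) + 8 = 57 + 8 = 65$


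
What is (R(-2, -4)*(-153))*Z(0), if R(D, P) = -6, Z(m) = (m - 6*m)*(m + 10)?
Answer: 0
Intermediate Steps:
Z(m) = -5*m*(10 + m) (Z(m) = (-5*m)*(10 + m) = -5*m*(10 + m))
(R(-2, -4)*(-153))*Z(0) = (-6*(-153))*(-5*0*(10 + 0)) = 918*(-5*0*10) = 918*0 = 0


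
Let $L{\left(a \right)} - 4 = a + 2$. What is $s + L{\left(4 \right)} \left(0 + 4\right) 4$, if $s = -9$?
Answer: $151$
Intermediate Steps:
$L{\left(a \right)} = 6 + a$ ($L{\left(a \right)} = 4 + \left(a + 2\right) = 4 + \left(2 + a\right) = 6 + a$)
$s + L{\left(4 \right)} \left(0 + 4\right) 4 = -9 + \left(6 + 4\right) \left(0 + 4\right) 4 = -9 + 10 \cdot 4 \cdot 4 = -9 + 10 \cdot 16 = -9 + 160 = 151$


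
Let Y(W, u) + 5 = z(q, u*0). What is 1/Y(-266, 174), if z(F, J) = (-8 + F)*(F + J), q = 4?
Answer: -1/21 ≈ -0.047619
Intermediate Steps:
Y(W, u) = -21 (Y(W, u) = -5 + (4² - 8*4 - 8*u*0 + 4*(u*0)) = -5 + (16 - 32 - 8*0 + 4*0) = -5 + (16 - 32 + 0 + 0) = -5 - 16 = -21)
1/Y(-266, 174) = 1/(-21) = -1/21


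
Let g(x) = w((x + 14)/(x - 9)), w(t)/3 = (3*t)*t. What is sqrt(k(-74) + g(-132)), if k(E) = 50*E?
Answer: 4*I*sqrt(509961)/47 ≈ 60.776*I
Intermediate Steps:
w(t) = 9*t**2 (w(t) = 3*((3*t)*t) = 3*(3*t**2) = 9*t**2)
g(x) = 9*(14 + x)**2/(-9 + x)**2 (g(x) = 9*((x + 14)/(x - 9))**2 = 9*((14 + x)/(-9 + x))**2 = 9*((14 + x)**2/(-9 + x)**2) = 9*(14 + x)**2/(-9 + x)**2)
sqrt(k(-74) + g(-132)) = sqrt(50*(-74) + 9*(14 - 132)**2/(-9 - 132)**2) = sqrt(-3700 + 9*(-118)**2/(-141)**2) = sqrt(-3700 + 9*(1/19881)*13924) = sqrt(-3700 + 13924/2209) = sqrt(-8159376/2209) = 4*I*sqrt(509961)/47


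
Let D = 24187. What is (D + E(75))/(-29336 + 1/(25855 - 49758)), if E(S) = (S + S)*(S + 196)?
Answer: -1549798811/701218409 ≈ -2.2102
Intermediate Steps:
E(S) = 2*S*(196 + S) (E(S) = (2*S)*(196 + S) = 2*S*(196 + S))
(D + E(75))/(-29336 + 1/(25855 - 49758)) = (24187 + 2*75*(196 + 75))/(-29336 + 1/(25855 - 49758)) = (24187 + 2*75*271)/(-29336 + 1/(-23903)) = (24187 + 40650)/(-29336 - 1/23903) = 64837/(-701218409/23903) = 64837*(-23903/701218409) = -1549798811/701218409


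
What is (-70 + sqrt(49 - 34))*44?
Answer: -3080 + 44*sqrt(15) ≈ -2909.6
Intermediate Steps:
(-70 + sqrt(49 - 34))*44 = (-70 + sqrt(15))*44 = -3080 + 44*sqrt(15)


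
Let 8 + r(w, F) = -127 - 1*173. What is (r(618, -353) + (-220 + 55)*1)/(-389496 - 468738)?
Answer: 473/858234 ≈ 0.00055113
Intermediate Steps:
r(w, F) = -308 (r(w, F) = -8 + (-127 - 1*173) = -8 + (-127 - 173) = -8 - 300 = -308)
(r(618, -353) + (-220 + 55)*1)/(-389496 - 468738) = (-308 + (-220 + 55)*1)/(-389496 - 468738) = (-308 - 165*1)/(-858234) = (-308 - 165)*(-1/858234) = -473*(-1/858234) = 473/858234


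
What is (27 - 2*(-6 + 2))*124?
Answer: 4340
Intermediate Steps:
(27 - 2*(-6 + 2))*124 = (27 - 2*(-4))*124 = (27 + 8)*124 = 35*124 = 4340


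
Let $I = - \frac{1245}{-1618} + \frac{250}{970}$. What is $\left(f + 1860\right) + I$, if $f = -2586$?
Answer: $- \frac{113781581}{156946} \approx -724.97$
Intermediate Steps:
$I = \frac{161215}{156946}$ ($I = \left(-1245\right) \left(- \frac{1}{1618}\right) + 250 \cdot \frac{1}{970} = \frac{1245}{1618} + \frac{25}{97} = \frac{161215}{156946} \approx 1.0272$)
$\left(f + 1860\right) + I = \left(-2586 + 1860\right) + \frac{161215}{156946} = -726 + \frac{161215}{156946} = - \frac{113781581}{156946}$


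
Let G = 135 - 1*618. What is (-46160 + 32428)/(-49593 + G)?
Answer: 3433/12519 ≈ 0.27422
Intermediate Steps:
G = -483 (G = 135 - 618 = -483)
(-46160 + 32428)/(-49593 + G) = (-46160 + 32428)/(-49593 - 483) = -13732/(-50076) = -13732*(-1/50076) = 3433/12519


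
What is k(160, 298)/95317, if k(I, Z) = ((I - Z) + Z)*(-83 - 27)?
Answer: -17600/95317 ≈ -0.18465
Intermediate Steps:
k(I, Z) = -110*I (k(I, Z) = I*(-110) = -110*I)
k(160, 298)/95317 = -110*160/95317 = -17600*1/95317 = -17600/95317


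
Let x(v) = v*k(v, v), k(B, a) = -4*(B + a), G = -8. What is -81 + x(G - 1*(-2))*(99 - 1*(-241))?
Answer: -98001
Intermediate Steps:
k(B, a) = -4*B - 4*a
x(v) = -8*v² (x(v) = v*(-4*v - 4*v) = v*(-8*v) = -8*v²)
-81 + x(G - 1*(-2))*(99 - 1*(-241)) = -81 + (-8*(-8 - 1*(-2))²)*(99 - 1*(-241)) = -81 + (-8*(-8 + 2)²)*(99 + 241) = -81 - 8*(-6)²*340 = -81 - 8*36*340 = -81 - 288*340 = -81 - 97920 = -98001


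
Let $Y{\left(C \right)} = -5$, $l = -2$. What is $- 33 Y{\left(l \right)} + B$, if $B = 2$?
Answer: $167$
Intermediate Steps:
$- 33 Y{\left(l \right)} + B = \left(-33\right) \left(-5\right) + 2 = 165 + 2 = 167$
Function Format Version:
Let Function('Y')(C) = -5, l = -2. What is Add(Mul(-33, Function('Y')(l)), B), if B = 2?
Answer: 167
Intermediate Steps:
Add(Mul(-33, Function('Y')(l)), B) = Add(Mul(-33, -5), 2) = Add(165, 2) = 167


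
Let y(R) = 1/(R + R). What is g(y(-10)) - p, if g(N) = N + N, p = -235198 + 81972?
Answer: 1532259/10 ≈ 1.5323e+5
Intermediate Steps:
y(R) = 1/(2*R)
p = -153226
g(N) = 2*N
g(y(-10)) - p = 2*((1/2)/(-10)) - 1*(-153226) = 2*((1/2)*(-1/10)) + 153226 = 2*(-1/20) + 153226 = -1/10 + 153226 = 1532259/10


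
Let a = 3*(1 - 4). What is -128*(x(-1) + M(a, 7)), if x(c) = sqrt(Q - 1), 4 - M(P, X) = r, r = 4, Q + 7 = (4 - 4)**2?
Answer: -256*I*sqrt(2) ≈ -362.04*I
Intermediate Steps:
a = -9 (a = 3*(-3) = -9)
Q = -7 (Q = -7 + (4 - 4)**2 = -7 + 0**2 = -7 + 0 = -7)
M(P, X) = 0 (M(P, X) = 4 - 1*4 = 4 - 4 = 0)
x(c) = 2*I*sqrt(2) (x(c) = sqrt(-7 - 1) = sqrt(-8) = 2*I*sqrt(2))
-128*(x(-1) + M(a, 7)) = -128*(2*I*sqrt(2) + 0) = -256*I*sqrt(2)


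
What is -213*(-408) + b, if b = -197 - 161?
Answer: 86546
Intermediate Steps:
b = -358
-213*(-408) + b = -213*(-408) - 358 = 86904 - 358 = 86546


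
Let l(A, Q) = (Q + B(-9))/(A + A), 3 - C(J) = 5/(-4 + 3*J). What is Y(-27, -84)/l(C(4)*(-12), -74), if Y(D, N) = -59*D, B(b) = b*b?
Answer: -90801/7 ≈ -12972.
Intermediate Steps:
B(b) = b²
C(J) = 3 - 5/(-4 + 3*J)
l(A, Q) = (81 + Q)/(2*A) (l(A, Q) = (Q + (-9)²)/(A + A) = (Q + 81)/((2*A)) = (81 + Q)*(1/(2*A)) = (81 + Q)/(2*A))
Y(-27, -84)/l(C(4)*(-12), -74) = (-59*(-27))/(((81 - 74)/(2*((((-17 + 9*4)/(-4 + 3*4))*(-12)))))) = 1593/(((½)*7/(((-17 + 36)/(-4 + 12))*(-12)))) = 1593/(((½)*7/((19/8)*(-12)))) = 1593/(((½)*7/(-57/2))) = 1593/(((½)*(-2/57)*7)) = 1593/(-7/57) = 1593*(-57/7) = -90801/7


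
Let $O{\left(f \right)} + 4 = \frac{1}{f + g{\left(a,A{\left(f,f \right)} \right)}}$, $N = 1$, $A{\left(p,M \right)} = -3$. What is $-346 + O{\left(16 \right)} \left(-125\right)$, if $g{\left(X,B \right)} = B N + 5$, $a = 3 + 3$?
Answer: $\frac{2647}{18} \approx 147.06$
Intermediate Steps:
$a = 6$
$g{\left(X,B \right)} = 5 + B$ ($g{\left(X,B \right)} = B 1 + 5 = B + 5 = 5 + B$)
$O{\left(f \right)} = -4 + \frac{1}{2 + f}$ ($O{\left(f \right)} = -4 + \frac{1}{f + \left(5 - 3\right)} = -4 + \frac{1}{f + 2} = -4 + \frac{1}{2 + f}$)
$-346 + O{\left(16 \right)} \left(-125\right) = -346 + \frac{-7 - 64}{2 + 16} \left(-125\right) = -346 + \frac{-7 - 64}{18} \left(-125\right) = -346 + \frac{1}{18} \left(-71\right) \left(-125\right) = -346 - - \frac{8875}{18} = -346 + \frac{8875}{18} = \frac{2647}{18}$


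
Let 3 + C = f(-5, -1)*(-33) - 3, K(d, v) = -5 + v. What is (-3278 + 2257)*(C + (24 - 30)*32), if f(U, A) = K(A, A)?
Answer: 0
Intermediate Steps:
f(U, A) = -5 + A
C = 192 (C = -3 + ((-5 - 1)*(-33) - 3) = -3 + (-6*(-33) - 3) = -3 + (198 - 3) = -3 + 195 = 192)
(-3278 + 2257)*(C + (24 - 30)*32) = (-3278 + 2257)*(192 + (24 - 30)*32) = -1021*(192 - 6*32) = -1021*(192 - 192) = -1021*0 = 0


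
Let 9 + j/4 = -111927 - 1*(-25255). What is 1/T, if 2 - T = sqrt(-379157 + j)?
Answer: 2/725885 + I*sqrt(725881)/725885 ≈ 2.7553e-6 + 0.0011737*I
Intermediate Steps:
j = -346724 (j = -36 + 4*(-111927 - 1*(-25255)) = -36 + 4*(-111927 + 25255) = -36 + 4*(-86672) = -36 - 346688 = -346724)
T = 2 - I*sqrt(725881) (T = 2 - sqrt(-379157 - 346724) = 2 - sqrt(-725881) = 2 - I*sqrt(725881) ≈ 2.0 - 851.99*I)
1/T = 1/(2 - I*sqrt(725881))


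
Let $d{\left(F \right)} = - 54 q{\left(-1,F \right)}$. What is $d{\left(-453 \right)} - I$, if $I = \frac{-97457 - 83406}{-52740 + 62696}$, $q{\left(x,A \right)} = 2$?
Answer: $- \frac{894385}{9956} \approx -89.834$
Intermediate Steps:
$d{\left(F \right)} = -108$ ($d{\left(F \right)} = \left(-54\right) 2 = -108$)
$I = - \frac{180863}{9956} \approx -18.166$
$d{\left(-453 \right)} - I = -108 - - \frac{180863}{9956} = -108 + \frac{180863}{9956} = - \frac{894385}{9956}$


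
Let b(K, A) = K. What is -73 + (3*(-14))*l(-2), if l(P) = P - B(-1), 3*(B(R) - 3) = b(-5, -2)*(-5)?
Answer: 487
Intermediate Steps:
B(R) = 34/3 (B(R) = 3 + (-5*(-5))/3 = 3 + (1/3)*25 = 3 + 25/3 = 34/3)
l(P) = -34/3 + P (l(P) = P - 1*34/3 = P - 34/3 = -34/3 + P)
-73 + (3*(-14))*l(-2) = -73 + (3*(-14))*(-34/3 - 2) = -73 - 42*(-40/3) = -73 + 560 = 487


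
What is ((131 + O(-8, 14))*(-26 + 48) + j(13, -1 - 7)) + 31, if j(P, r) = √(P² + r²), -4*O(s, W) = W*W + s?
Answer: 1879 + √233 ≈ 1894.3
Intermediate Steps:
O(s, W) = -s/4 - W²/4 (O(s, W) = -(W*W + s)/4 = -(W² + s)/4 = -(s + W²)/4 = -s/4 - W²/4)
((131 + O(-8, 14))*(-26 + 48) + j(13, -1 - 7)) + 31 = ((131 + (-¼*(-8) - ¼*14²))*(-26 + 48) + √(13² + (-1 - 7)²)) + 31 = ((131 + (2 - ¼*196))*22 + √(169 + (-8)²)) + 31 = ((131 + (2 - 49))*22 + √(169 + 64)) + 31 = ((131 - 47)*22 + √233) + 31 = (84*22 + √233) + 31 = (1848 + √233) + 31 = 1879 + √233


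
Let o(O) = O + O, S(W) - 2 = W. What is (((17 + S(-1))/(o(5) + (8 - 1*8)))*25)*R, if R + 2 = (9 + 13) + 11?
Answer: 1395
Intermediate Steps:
S(W) = 2 + W
o(O) = 2*O
R = 31 (R = -2 + ((9 + 13) + 11) = -2 + (22 + 11) = -2 + 33 = 31)
(((17 + S(-1))/(o(5) + (8 - 1*8)))*25)*R = (((17 + (2 - 1))/(2*5 + (8 - 1*8)))*25)*31 = (((17 + 1)/(10 + (8 - 8)))*25)*31 = ((18/(10 + 0))*25)*31 = ((18/10)*25)*31 = ((18*(⅒))*25)*31 = ((9/5)*25)*31 = 45*31 = 1395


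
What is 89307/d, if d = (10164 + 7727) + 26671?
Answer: 29769/14854 ≈ 2.0041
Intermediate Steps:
d = 44562 (d = 17891 + 26671 = 44562)
89307/d = 89307/44562 = 89307*(1/44562) = 29769/14854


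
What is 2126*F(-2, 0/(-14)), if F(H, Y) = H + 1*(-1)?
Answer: -6378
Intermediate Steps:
F(H, Y) = -1 + H (F(H, Y) = H - 1 = -1 + H)
2126*F(-2, 0/(-14)) = 2126*(-1 - 2) = 2126*(-3) = -6378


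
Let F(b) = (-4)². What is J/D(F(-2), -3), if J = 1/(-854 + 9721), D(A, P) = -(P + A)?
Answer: -1/115271 ≈ -8.6752e-6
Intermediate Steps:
F(b) = 16
D(A, P) = -A - P (D(A, P) = -(A + P) = -A - P)
J = 1/8867 ≈ 0.00011278
J/D(F(-2), -3) = 1/(8867*(-1*16 - 1*(-3))) = 1/(8867*(-16 + 3)) = (1/8867)/(-13) = (1/8867)*(-1/13) = -1/115271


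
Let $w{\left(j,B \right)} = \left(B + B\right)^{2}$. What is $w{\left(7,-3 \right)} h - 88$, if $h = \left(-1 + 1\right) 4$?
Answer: $-88$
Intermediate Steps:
$w{\left(j,B \right)} = 4 B^{2}$ ($w{\left(j,B \right)} = \left(2 B\right)^{2} = 4 B^{2}$)
$h = 0$ ($h = 0 \cdot 4 = 0$)
$w{\left(7,-3 \right)} h - 88 = 4 \left(-3\right)^{2} \cdot 0 - 88 = 4 \cdot 9 \cdot 0 - 88 = 36 \cdot 0 - 88 = 0 - 88 = -88$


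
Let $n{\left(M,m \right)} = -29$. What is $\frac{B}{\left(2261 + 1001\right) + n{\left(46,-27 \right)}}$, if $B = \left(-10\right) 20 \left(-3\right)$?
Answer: $\frac{600}{3233} \approx 0.18559$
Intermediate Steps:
$B = 600$ ($B = \left(-200\right) \left(-3\right) = 600$)
$\frac{B}{\left(2261 + 1001\right) + n{\left(46,-27 \right)}} = \frac{600}{\left(2261 + 1001\right) - 29} = \frac{600}{3262 - 29} = \frac{600}{3233}$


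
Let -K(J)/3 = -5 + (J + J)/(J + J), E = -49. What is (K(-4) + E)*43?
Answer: -1591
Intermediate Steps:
K(J) = 12 (K(J) = -3*(-5 + (J + J)/(J + J)) = -3*(-5 + (2*J)/((2*J))) = -3*(-5 + (2*J)*(1/(2*J))) = -3*(-5 + 1) = -3*(-4) = 12)
(K(-4) + E)*43 = (12 - 49)*43 = -37*43 = -1591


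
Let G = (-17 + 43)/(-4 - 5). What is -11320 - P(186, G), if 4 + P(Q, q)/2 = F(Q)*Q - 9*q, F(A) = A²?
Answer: -12881076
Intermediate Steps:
G = -26/9 (G = 26/(-9) = 26*(-⅑) = -26/9 ≈ -2.8889)
P(Q, q) = -8 - 18*q + 2*Q³ (P(Q, q) = -8 + 2*(Q²*Q - 9*q) = -8 + 2*(Q³ - 9*q) = -8 + (-18*q + 2*Q³) = -8 - 18*q + 2*Q³)
-11320 - P(186, G) = -11320 - (-8 - 18*(-26/9) + 2*186³) = -11320 - (-8 + 52 + 2*6434856) = -11320 - (-8 + 52 + 12869712) = -11320 - 1*12869756 = -11320 - 12869756 = -12881076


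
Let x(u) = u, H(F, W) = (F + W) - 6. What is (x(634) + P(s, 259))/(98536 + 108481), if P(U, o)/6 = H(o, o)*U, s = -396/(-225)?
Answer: 151018/5175425 ≈ 0.029180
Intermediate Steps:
H(F, W) = -6 + F + W
s = 44/25 (s = -396*(-1/225) = 44/25 ≈ 1.7600)
P(U, o) = 6*U*(-6 + 2*o) (P(U, o) = 6*((-6 + o + o)*U) = 6*((-6 + 2*o)*U) = 6*(U*(-6 + 2*o)) = 6*U*(-6 + 2*o))
(x(634) + P(s, 259))/(98536 + 108481) = (634 + 12*(44/25)*(-3 + 259))/(98536 + 108481) = (634 + 12*(44/25)*256)/207017 = (634 + 135168/25)*(1/207017) = (151018/25)*(1/207017) = 151018/5175425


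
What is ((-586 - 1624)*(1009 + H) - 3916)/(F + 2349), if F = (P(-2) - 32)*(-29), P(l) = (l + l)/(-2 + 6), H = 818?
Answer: -2020793/1653 ≈ -1222.5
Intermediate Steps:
P(l) = l/2 (P(l) = (2*l)/4 = (2*l)*(¼) = l/2)
F = 957 (F = ((½)*(-2) - 32)*(-29) = (-1 - 32)*(-29) = -33*(-29) = 957)
((-586 - 1624)*(1009 + H) - 3916)/(F + 2349) = ((-586 - 1624)*(1009 + 818) - 3916)/(957 + 2349) = (-2210*1827 - 3916)/3306 = (-4037670 - 3916)*(1/3306) = -4041586*1/3306 = -2020793/1653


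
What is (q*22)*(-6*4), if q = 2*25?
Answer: -26400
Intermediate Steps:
q = 50
(q*22)*(-6*4) = (50*22)*(-6*4) = 1100*(-24) = -26400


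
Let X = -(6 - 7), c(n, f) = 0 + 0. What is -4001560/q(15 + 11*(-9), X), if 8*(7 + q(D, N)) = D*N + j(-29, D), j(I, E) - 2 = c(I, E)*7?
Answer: 16006240/69 ≈ 2.3197e+5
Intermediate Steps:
c(n, f) = 0
j(I, E) = 2 (j(I, E) = 2 + 0*7 = 2 + 0 = 2)
X = 1 (X = -1*(-1) = 1)
q(D, N) = -27/4 + D*N/8 (q(D, N) = -7 + (D*N + 2)/8 = -7 + (2 + D*N)/8 = -7 + (1/4 + D*N/8) = -27/4 + D*N/8)
-4001560/q(15 + 11*(-9), X) = -4001560/(-27/4 + (1/8)*(15 + 11*(-9))*1) = -4001560/(-27/4 + (1/8)*(15 - 99)*1) = -4001560/(-27/4 + (1/8)*(-84)*1) = -4001560/(-27/4 - 21/2) = -4001560/(-69/4) = -4001560*(-4/69) = 16006240/69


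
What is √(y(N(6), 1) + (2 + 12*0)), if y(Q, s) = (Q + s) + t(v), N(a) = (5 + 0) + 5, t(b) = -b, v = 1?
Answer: 2*√3 ≈ 3.4641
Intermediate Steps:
N(a) = 10 (N(a) = 5 + 5 = 10)
y(Q, s) = -1 + Q + s (y(Q, s) = (Q + s) - 1*1 = (Q + s) - 1 = -1 + Q + s)
√(y(N(6), 1) + (2 + 12*0)) = √((-1 + 10 + 1) + (2 + 12*0)) = √(10 + (2 + 0)) = √(10 + 2) = √12 = 2*√3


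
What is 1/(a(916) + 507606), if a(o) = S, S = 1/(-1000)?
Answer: 1000/507605999 ≈ 1.9700e-6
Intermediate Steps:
S = -1/1000 ≈ -0.0010000
a(o) = -1/1000
1/(a(916) + 507606) = 1/(-1/1000 + 507606) = 1/(507605999/1000) = 1000/507605999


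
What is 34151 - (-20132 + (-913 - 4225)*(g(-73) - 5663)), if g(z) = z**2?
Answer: -1661809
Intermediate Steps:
34151 - (-20132 + (-913 - 4225)*(g(-73) - 5663)) = 34151 - (-20132 + (-913 - 4225)*((-73)**2 - 5663)) = 34151 - (-20132 - 5138*(5329 - 5663)) = 34151 - (-20132 - 5138*(-334)) = 34151 - (-20132 + 1716092) = 34151 - 1*1695960 = 34151 - 1695960 = -1661809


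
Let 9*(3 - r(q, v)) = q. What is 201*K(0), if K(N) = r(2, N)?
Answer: 1675/3 ≈ 558.33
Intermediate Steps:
r(q, v) = 3 - q/9
K(N) = 25/9 (K(N) = 3 - ⅑*2 = 3 - 2/9 = 25/9)
201*K(0) = 201*(25/9) = 1675/3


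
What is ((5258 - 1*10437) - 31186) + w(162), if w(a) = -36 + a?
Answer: -36239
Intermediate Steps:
((5258 - 1*10437) - 31186) + w(162) = ((5258 - 1*10437) - 31186) + (-36 + 162) = ((5258 - 10437) - 31186) + 126 = (-5179 - 31186) + 126 = -36365 + 126 = -36239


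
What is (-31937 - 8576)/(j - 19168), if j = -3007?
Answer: 40513/22175 ≈ 1.8270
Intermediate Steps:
(-31937 - 8576)/(j - 19168) = (-31937 - 8576)/(-3007 - 19168) = -40513/(-22175) = -40513*(-1/22175) = 40513/22175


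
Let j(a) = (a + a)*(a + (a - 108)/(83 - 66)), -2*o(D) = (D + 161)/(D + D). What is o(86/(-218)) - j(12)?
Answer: -74111/1462 ≈ -50.692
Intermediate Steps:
o(D) = -(161 + D)/(4*D) (o(D) = -(D + 161)/(2*(D + D)) = -(161 + D)/(2*(2*D)) = -(161 + D)*1/(2*D)/2 = -(161 + D)/(4*D))
j(a) = 2*a*(-108/17 + 18*a/17) (j(a) = (2*a)*(a + (-108 + a)/17) = (2*a)*(a + (-108 + a)*(1/17)) = (2*a)*(a + (-108/17 + a/17)) = (2*a)*(-108/17 + 18*a/17) = 2*a*(-108/17 + 18*a/17))
o(86/(-218)) - j(12) = (-161 - 86/(-218))/(4*((86/(-218)))) - 36*12*(-6 + 12)/17 = (-161 - 86*(-1)/218)/(4*((86*(-1/218)))) - 36*12*6/17 = (-161 - 1*(-43/109))/(4*(-43/109)) - 1*2592/17 = (1/4)*(-109/43)*(-161 + 43/109) - 2592/17 = (1/4)*(-109/43)*(-17506/109) - 2592/17 = 8753/86 - 2592/17 = -74111/1462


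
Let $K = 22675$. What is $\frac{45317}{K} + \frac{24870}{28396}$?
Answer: $\frac{925374391}{321939650} \approx 2.8744$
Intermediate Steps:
$\frac{45317}{K} + \frac{24870}{28396} = \frac{45317}{22675} + \frac{24870}{28396} = 45317 \cdot \frac{1}{22675} + 24870 \cdot \frac{1}{28396} = \frac{45317}{22675} + \frac{12435}{14198} = \frac{925374391}{321939650}$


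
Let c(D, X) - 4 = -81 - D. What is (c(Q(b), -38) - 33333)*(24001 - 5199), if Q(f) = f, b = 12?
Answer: -628400444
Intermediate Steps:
c(D, X) = -77 - D (c(D, X) = 4 + (-81 - D) = -77 - D)
(c(Q(b), -38) - 33333)*(24001 - 5199) = ((-77 - 1*12) - 33333)*(24001 - 5199) = ((-77 - 12) - 33333)*18802 = (-89 - 33333)*18802 = -33422*18802 = -628400444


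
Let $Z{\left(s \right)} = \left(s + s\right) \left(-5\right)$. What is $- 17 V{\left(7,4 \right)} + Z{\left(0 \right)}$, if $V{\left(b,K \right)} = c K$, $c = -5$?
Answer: $340$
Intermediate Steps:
$V{\left(b,K \right)} = - 5 K$
$Z{\left(s \right)} = - 10 s$ ($Z{\left(s \right)} = 2 s \left(-5\right) = - 10 s$)
$- 17 V{\left(7,4 \right)} + Z{\left(0 \right)} = - 17 \left(\left(-5\right) 4\right) - 0 = \left(-17\right) \left(-20\right) + 0 = 340 + 0 = 340$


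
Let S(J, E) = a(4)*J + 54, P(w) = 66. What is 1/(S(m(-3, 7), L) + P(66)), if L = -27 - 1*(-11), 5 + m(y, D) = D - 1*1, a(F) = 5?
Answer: 1/125 ≈ 0.0080000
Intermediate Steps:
m(y, D) = -6 + D (m(y, D) = -5 + (D - 1*1) = -5 + (D - 1) = -5 + (-1 + D) = -6 + D)
L = -16 (L = -27 + 11 = -16)
S(J, E) = 54 + 5*J (S(J, E) = 5*J + 54 = 54 + 5*J)
1/(S(m(-3, 7), L) + P(66)) = 1/((54 + 5*(-6 + 7)) + 66) = 1/((54 + 5*1) + 66) = 1/((54 + 5) + 66) = 1/(59 + 66) = 1/125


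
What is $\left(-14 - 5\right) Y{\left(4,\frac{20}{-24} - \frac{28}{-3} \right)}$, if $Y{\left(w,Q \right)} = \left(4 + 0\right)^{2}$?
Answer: $-304$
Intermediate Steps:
$Y{\left(w,Q \right)} = 16$ ($Y{\left(w,Q \right)} = 4^{2} = 16$)
$\left(-14 - 5\right) Y{\left(4,\frac{20}{-24} - \frac{28}{-3} \right)} = \left(-14 - 5\right) 16 = \left(-19\right) 16 = -304$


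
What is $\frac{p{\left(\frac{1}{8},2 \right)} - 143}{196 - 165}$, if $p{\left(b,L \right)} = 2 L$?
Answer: $- \frac{139}{31} \approx -4.4839$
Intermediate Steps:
$\frac{p{\left(\frac{1}{8},2 \right)} - 143}{196 - 165} = \frac{2 \cdot 2 - 143}{196 - 165} = \frac{4 - 143}{196 - 165} = - \frac{139}{31}$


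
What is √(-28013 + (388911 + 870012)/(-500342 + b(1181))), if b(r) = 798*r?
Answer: 5*I*√13686381801443/110524 ≈ 167.36*I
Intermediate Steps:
√(-28013 + (388911 + 870012)/(-500342 + b(1181))) = √(-28013 + (388911 + 870012)/(-500342 + 798*1181)) = √(-28013 + 1258923/(-500342 + 942438)) = √(-28013 + 1258923/442096) = √(-12383176325/442096) = 5*I*√13686381801443/110524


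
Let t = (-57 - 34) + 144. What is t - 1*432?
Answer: -379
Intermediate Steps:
t = 53 (t = -91 + 144 = 53)
t - 1*432 = 53 - 1*432 = 53 - 432 = -379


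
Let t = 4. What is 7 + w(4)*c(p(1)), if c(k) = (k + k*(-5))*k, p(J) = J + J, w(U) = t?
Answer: -57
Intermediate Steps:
w(U) = 4
p(J) = 2*J
c(k) = -4*k² (c(k) = (k - 5*k)*k = (-4*k)*k = -4*k²)
7 + w(4)*c(p(1)) = 7 + 4*(-4*(2*1)²) = 7 + 4*(-4*2²) = 7 + 4*(-4*4) = 7 + 4*(-16) = 7 - 64 = -57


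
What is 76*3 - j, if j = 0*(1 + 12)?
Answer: 228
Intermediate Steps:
j = 0 (j = 0*13 = 0)
76*3 - j = 76*3 - 1*0 = 228 + 0 = 228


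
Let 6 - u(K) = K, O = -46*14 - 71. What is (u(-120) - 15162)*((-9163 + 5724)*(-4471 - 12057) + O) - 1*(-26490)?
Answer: -854632335282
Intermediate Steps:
O = -715 (O = -644 - 71 = -715)
u(K) = 6 - K
(u(-120) - 15162)*((-9163 + 5724)*(-4471 - 12057) + O) - 1*(-26490) = ((6 - 1*(-120)) - 15162)*((-9163 + 5724)*(-4471 - 12057) - 715) - 1*(-26490) = ((6 + 120) - 15162)*(-3439*(-16528) - 715) + 26490 = (126 - 15162)*(56839792 - 715) + 26490 = -15036*56839077 + 26490 = -854632361772 + 26490 = -854632335282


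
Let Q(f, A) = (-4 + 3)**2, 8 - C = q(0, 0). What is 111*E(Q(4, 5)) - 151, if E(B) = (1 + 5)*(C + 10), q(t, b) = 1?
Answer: 11171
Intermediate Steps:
C = 7 (C = 8 - 1*1 = 8 - 1 = 7)
Q(f, A) = 1 (Q(f, A) = (-1)**2 = 1)
E(B) = 102 (E(B) = (1 + 5)*(7 + 10) = 6*17 = 102)
111*E(Q(4, 5)) - 151 = 111*102 - 151 = 11322 - 151 = 11171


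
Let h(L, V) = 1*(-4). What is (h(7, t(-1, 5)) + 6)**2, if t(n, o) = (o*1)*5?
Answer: 4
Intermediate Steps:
t(n, o) = 5*o (t(n, o) = o*5 = 5*o)
h(L, V) = -4
(h(7, t(-1, 5)) + 6)**2 = (-4 + 6)**2 = 2**2 = 4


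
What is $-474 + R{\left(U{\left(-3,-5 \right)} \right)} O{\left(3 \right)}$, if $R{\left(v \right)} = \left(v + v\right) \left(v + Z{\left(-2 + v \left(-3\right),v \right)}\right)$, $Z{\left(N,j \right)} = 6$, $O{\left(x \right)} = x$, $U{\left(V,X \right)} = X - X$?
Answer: $-474$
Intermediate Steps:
$U{\left(V,X \right)} = 0$
$R{\left(v \right)} = 2 v \left(6 + v\right)$ ($R{\left(v \right)} = \left(v + v\right) \left(v + 6\right) = 2 v \left(6 + v\right)$)
$-474 + R{\left(U{\left(-3,-5 \right)} \right)} O{\left(3 \right)} = -474 + 2 \cdot 0 \left(6 + 0\right) 3 = -474 + 2 \cdot 0 \cdot 6 \cdot 3 = -474 + 0 \cdot 3 = -474 + 0 = -474$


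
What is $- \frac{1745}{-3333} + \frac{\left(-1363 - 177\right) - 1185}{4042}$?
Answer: $- \frac{2029135}{13471986} \approx -0.15062$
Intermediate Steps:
$- \frac{1745}{-3333} + \frac{\left(-1363 - 177\right) - 1185}{4042} = \left(-1745\right) \left(- \frac{1}{3333}\right) + \left(-1540 - 1185\right) \frac{1}{4042} = \frac{1745}{3333} - \frac{2725}{4042} = - \frac{2029135}{13471986}$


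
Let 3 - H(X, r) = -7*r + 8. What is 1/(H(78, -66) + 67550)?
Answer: 1/67083 ≈ 1.4907e-5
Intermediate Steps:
H(X, r) = -5 + 7*r (H(X, r) = 3 - (-7*r + 8) = 3 - (8 - 7*r) = 3 + (-8 + 7*r) = -5 + 7*r)
1/(H(78, -66) + 67550) = 1/((-5 + 7*(-66)) + 67550) = 1/((-5 - 462) + 67550) = 1/(-467 + 67550) = 1/67083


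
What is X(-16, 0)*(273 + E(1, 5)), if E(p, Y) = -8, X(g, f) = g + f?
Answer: -4240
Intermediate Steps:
X(g, f) = f + g
X(-16, 0)*(273 + E(1, 5)) = (0 - 16)*(273 - 8) = -16*265 = -4240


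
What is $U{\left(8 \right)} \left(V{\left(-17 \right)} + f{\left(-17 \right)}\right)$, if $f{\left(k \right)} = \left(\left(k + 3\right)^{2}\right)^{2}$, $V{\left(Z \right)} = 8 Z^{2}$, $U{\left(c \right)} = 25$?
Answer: $1018200$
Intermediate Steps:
$f{\left(k \right)} = \left(3 + k\right)^{4}$ ($f{\left(k \right)} = \left(\left(3 + k\right)^{2}\right)^{2} = \left(3 + k\right)^{4}$)
$U{\left(8 \right)} \left(V{\left(-17 \right)} + f{\left(-17 \right)}\right) = 25 \left(8 \left(-17\right)^{2} + \left(3 - 17\right)^{4}\right) = 25 \left(8 \cdot 289 + \left(-14\right)^{4}\right) = 25 \left(2312 + 38416\right) = 25 \cdot 40728 = 1018200$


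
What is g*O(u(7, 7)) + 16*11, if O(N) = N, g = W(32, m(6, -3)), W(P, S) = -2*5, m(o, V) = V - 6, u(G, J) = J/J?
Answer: 166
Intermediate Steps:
u(G, J) = 1
m(o, V) = -6 + V
W(P, S) = -10
g = -10
g*O(u(7, 7)) + 16*11 = -10*1 + 16*11 = -10 + 176 = 166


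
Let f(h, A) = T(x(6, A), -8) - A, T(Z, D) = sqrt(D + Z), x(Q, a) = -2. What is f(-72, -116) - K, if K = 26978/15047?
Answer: 41914/367 + I*sqrt(10) ≈ 114.21 + 3.1623*I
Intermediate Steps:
K = 658/367 (K = 26978*(1/15047) = 658/367 ≈ 1.7929)
f(h, A) = -A + I*sqrt(10) (f(h, A) = sqrt(-8 - 2) - A = sqrt(-10) - A = I*sqrt(10) - A = -A + I*sqrt(10))
f(-72, -116) - K = (-1*(-116) + I*sqrt(10)) - 1*658/367 = (116 + I*sqrt(10)) - 658/367 = 41914/367 + I*sqrt(10)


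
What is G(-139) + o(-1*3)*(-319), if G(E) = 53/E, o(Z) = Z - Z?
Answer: -53/139 ≈ -0.38129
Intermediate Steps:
o(Z) = 0
G(-139) + o(-1*3)*(-319) = 53/(-139) + 0*(-319) = 53*(-1/139) + 0 = -53/139 + 0 = -53/139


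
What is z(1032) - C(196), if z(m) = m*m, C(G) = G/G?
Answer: 1065023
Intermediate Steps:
C(G) = 1
z(m) = m²
z(1032) - C(196) = 1032² - 1*1 = 1065024 - 1 = 1065023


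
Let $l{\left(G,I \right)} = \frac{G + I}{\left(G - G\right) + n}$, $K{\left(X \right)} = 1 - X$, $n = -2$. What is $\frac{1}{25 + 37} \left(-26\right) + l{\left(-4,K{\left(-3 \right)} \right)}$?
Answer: $- \frac{13}{31} \approx -0.41935$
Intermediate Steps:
$l{\left(G,I \right)} = - \frac{G}{2} - \frac{I}{2}$ ($l{\left(G,I \right)} = \frac{G + I}{\left(G - G\right) - 2} = \frac{G + I}{0 - 2} = \frac{G + I}{-2} = \left(G + I\right) \left(- \frac{1}{2}\right) = - \frac{G}{2} - \frac{I}{2}$)
$\frac{1}{25 + 37} \left(-26\right) + l{\left(-4,K{\left(-3 \right)} \right)} = \frac{1}{25 + 37} \left(-26\right) - \left(-2 + \frac{1 - -3}{2}\right) = \frac{1}{62} \left(-26\right) + \left(2 - \frac{1 + 3}{2}\right) = \frac{1}{62} \left(-26\right) + \left(2 - 2\right) = - \frac{13}{31} + \left(2 - 2\right) = - \frac{13}{31} + 0 = - \frac{13}{31}$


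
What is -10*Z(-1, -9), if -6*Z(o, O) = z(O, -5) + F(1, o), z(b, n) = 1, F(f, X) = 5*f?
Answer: 10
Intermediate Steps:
Z(o, O) = -1 (Z(o, O) = -(1 + 5*1)/6 = -(1 + 5)/6 = -1/6*6 = -1)
-10*Z(-1, -9) = -10*(-1) = 10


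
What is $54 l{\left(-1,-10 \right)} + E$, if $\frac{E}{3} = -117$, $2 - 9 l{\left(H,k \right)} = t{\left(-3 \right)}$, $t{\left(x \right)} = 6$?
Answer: $-375$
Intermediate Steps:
$l{\left(H,k \right)} = - \frac{4}{9}$ ($l{\left(H,k \right)} = \frac{2}{9} - \frac{2}{3} = - \frac{4}{9}$)
$E = -351$ ($E = 3 \left(-117\right) = -351$)
$54 l{\left(-1,-10 \right)} + E = 54 \left(- \frac{4}{9}\right) - 351 = -24 - 351 = -375$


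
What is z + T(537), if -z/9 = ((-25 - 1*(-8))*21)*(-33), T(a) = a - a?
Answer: -106029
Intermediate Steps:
T(a) = 0
z = -106029 (z = -9*(-25 - 1*(-8))*21*(-33) = -9*(-25 + 8)*21*(-33) = -9*(-17*21)*(-33) = -(-3213)*(-33) = -9*11781 = -106029)
z + T(537) = -106029 + 0 = -106029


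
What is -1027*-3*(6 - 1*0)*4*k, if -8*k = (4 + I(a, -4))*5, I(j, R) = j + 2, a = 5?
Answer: -508365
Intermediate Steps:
I(j, R) = 2 + j
k = -55/8 (k = -(4 + (2 + 5))*5/8 = -(4 + 7)*5/8 = -11*5/8 = -⅛*55 = -55/8 ≈ -6.8750)
-1027*-3*(6 - 1*0)*4*k = -1027*-3*(6 - 1*0)*4*(-55)/8 = -1027*-3*(6 + 0)*4*(-55)/8 = -1027*-3*6*4*(-55)/8 = -1027*(-18*4)*(-55)/8 = -(-73944)*(-55)/8 = -1027*495 = -508365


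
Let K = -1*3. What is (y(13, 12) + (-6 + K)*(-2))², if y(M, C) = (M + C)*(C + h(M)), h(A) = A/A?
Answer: 117649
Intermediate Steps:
h(A) = 1
K = -3
y(M, C) = (1 + C)*(C + M) (y(M, C) = (M + C)*(C + 1) = (C + M)*(1 + C) = (1 + C)*(C + M))
(y(13, 12) + (-6 + K)*(-2))² = ((12 + 13 + 12² + 12*13) + (-6 - 3)*(-2))² = ((12 + 13 + 144 + 156) - 9*(-2))² = (325 + 18)² = 343² = 117649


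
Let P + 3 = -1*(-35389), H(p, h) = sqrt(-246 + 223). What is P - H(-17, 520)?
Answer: 35386 - I*sqrt(23) ≈ 35386.0 - 4.7958*I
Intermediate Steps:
H(p, h) = I*sqrt(23) (H(p, h) = sqrt(-23) = I*sqrt(23))
P = 35386 (P = -3 - 1*(-35389) = -3 + 35389 = 35386)
P - H(-17, 520) = 35386 - I*sqrt(23)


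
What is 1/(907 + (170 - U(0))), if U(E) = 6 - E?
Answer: 1/1071 ≈ 0.00093371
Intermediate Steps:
1/(907 + (170 - U(0))) = 1/(907 + (170 - (6 - 1*0))) = 1/(907 + (170 - (6 + 0))) = 1/(907 + (170 - 1*6)) = 1/(907 + (170 - 6)) = 1/(907 + 164) = 1/1071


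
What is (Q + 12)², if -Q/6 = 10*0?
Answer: 144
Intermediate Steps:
Q = 0 (Q = -60*0 = -6*0 = 0)
(Q + 12)² = (0 + 12)² = 12² = 144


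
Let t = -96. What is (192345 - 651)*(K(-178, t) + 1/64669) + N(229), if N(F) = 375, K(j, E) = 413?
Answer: 5119844727687/64669 ≈ 7.9170e+7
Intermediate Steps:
(192345 - 651)*(K(-178, t) + 1/64669) + N(229) = (192345 - 651)*(413 + 1/64669) + 375 = 191694*(413 + 1/64669) + 375 = 191694*(26708298/64669) + 375 = 5119820476812/64669 + 375 = 5119844727687/64669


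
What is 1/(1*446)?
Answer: 1/446 ≈ 0.0022422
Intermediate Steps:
1/(1*446) = 1/446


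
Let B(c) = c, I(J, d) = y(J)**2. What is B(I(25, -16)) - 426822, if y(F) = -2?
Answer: -426818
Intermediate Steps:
I(J, d) = 4 (I(J, d) = (-2)**2 = 4)
B(I(25, -16)) - 426822 = 4 - 426822 = -426818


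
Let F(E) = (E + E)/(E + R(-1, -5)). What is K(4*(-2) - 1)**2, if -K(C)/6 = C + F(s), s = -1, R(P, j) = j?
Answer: 2704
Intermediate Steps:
F(E) = 2*E/(-5 + E) (F(E) = (E + E)/(E - 5) = (2*E)/(-5 + E) = 2*E/(-5 + E))
K(C) = -2 - 6*C (K(C) = -6*(C + 2*(-1)/(-5 - 1)) = -6*(C + 2*(-1)/(-6)) = -6*(C + 2*(-1)*(-1/6)) = -6*(C + 1/3) = -6*(1/3 + C) = -2 - 6*C)
K(4*(-2) - 1)**2 = (-2 - 6*(4*(-2) - 1))**2 = (-2 - 6*(-8 - 1))**2 = (-2 - 6*(-9))**2 = (-2 + 54)**2 = 52**2 = 2704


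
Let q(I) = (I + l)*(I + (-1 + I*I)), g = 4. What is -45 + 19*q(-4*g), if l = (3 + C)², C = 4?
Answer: 149808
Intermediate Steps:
l = 49 (l = (3 + 4)² = 7² = 49)
q(I) = (49 + I)*(-1 + I + I²) (q(I) = (I + 49)*(I + (-1 + I*I)) = (49 + I)*(I + (-1 + I²)) = (49 + I)*(-1 + I + I²))
-45 + 19*q(-4*g) = -45 + 19*(-49 + (-4*4)³ + 48*(-4*4) + 50*(-4*4)²) = -45 + 19*(-49 + (-16)³ + 48*(-16) + 50*(-16)²) = -45 + 19*(-49 - 4096 - 768 + 50*256) = -45 + 19*(-49 - 4096 - 768 + 12800) = -45 + 19*7887 = -45 + 149853 = 149808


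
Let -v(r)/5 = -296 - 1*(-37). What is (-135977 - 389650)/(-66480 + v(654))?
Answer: 525627/65185 ≈ 8.0636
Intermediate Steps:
v(r) = 1295 (v(r) = -5*(-296 - 1*(-37)) = -5*(-296 + 37) = -5*(-259) = 1295)
(-135977 - 389650)/(-66480 + v(654)) = (-135977 - 389650)/(-66480 + 1295) = -525627/(-65185) = -525627*(-1/65185) = 525627/65185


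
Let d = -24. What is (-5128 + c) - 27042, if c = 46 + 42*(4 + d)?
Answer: -32964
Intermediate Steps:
c = -794 (c = 46 + 42*(4 - 24) = 46 + 42*(-20) = 46 - 840 = -794)
(-5128 + c) - 27042 = (-5128 - 794) - 27042 = -5922 - 27042 = -32964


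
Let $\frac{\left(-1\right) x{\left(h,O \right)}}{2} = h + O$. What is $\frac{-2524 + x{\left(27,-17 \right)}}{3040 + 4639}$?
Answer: $- \frac{2544}{7679} \approx -0.33129$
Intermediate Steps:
$x{\left(h,O \right)} = - 2 O - 2 h$ ($x{\left(h,O \right)} = - 2 \left(h + O\right) = - 2 \left(O + h\right) = - 2 O - 2 h$)
$\frac{-2524 + x{\left(27,-17 \right)}}{3040 + 4639} = \frac{-2524 - 20}{3040 + 4639} = \frac{-2524 + \left(34 - 54\right)}{7679} = \left(-2524 - 20\right) \frac{1}{7679} = \left(-2544\right) \frac{1}{7679} = - \frac{2544}{7679}$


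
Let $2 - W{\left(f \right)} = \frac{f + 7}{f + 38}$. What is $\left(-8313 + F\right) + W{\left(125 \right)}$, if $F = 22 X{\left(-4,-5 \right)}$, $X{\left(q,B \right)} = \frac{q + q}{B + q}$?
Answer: $- \frac{12164737}{1467} \approx -8292.3$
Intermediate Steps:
$X{\left(q,B \right)} = \frac{2 q}{B + q}$
$W{\left(f \right)} = 2 - \frac{7 + f}{38 + f}$ ($W{\left(f \right)} = 2 - \frac{f + 7}{f + 38} = 2 - \frac{7 + f}{38 + f}$)
$F = \frac{176}{9}$ ($F = 22 \cdot 2 \left(-4\right) \frac{1}{-5 - 4} = 22 \cdot 2 \left(-4\right) \frac{1}{-9} = 22 \cdot 2 \left(-4\right) \left(- \frac{1}{9}\right) = 22 \cdot \frac{8}{9} = \frac{176}{9} \approx 19.556$)
$\left(-8313 + F\right) + W{\left(125 \right)} = \left(-8313 + \frac{176}{9}\right) + \frac{69 + 125}{38 + 125} = - \frac{74641}{9} + \frac{1}{163} \cdot 194 = - \frac{74641}{9} + \frac{194}{163} = - \frac{12164737}{1467}$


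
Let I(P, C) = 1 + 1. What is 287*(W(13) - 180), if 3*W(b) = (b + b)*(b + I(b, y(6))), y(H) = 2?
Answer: -14350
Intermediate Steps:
I(P, C) = 2
W(b) = 2*b*(2 + b)/3 (W(b) = ((b + b)*(b + 2))/3 = ((2*b)*(2 + b))/3 = (2*b*(2 + b))/3 = 2*b*(2 + b)/3)
287*(W(13) - 180) = 287*((2/3)*13*(2 + 13) - 180) = 287*((2/3)*13*15 - 180) = 287*(130 - 180) = 287*(-50) = -14350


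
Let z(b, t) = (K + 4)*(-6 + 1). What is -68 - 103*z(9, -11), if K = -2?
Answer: 962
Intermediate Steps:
z(b, t) = -10 (z(b, t) = (-2 + 4)*(-6 + 1) = 2*(-5) = -10)
-68 - 103*z(9, -11) = -68 - 103*(-10) = -68 + 1030 = 962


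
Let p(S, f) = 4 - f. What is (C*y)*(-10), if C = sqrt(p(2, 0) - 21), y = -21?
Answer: 210*I*sqrt(17) ≈ 865.85*I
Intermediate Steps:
C = I*sqrt(17) (C = sqrt((4 - 1*0) - 21) = sqrt((4 + 0) - 21) = sqrt(4 - 21) = sqrt(-17) = I*sqrt(17) ≈ 4.1231*I)
(C*y)*(-10) = ((I*sqrt(17))*(-21))*(-10) = -21*I*sqrt(17)*(-10) = 210*I*sqrt(17)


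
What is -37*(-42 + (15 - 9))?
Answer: 1332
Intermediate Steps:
-37*(-42 + (15 - 9)) = -37*(-42 + 6) = -37*(-36) = 1332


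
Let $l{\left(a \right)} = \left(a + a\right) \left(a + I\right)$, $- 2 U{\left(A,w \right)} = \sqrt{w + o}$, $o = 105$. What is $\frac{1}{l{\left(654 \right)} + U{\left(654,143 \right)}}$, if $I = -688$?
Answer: $- \frac{22236}{988879361} + \frac{\sqrt{62}}{1977758722} \approx -2.2482 \cdot 10^{-5}$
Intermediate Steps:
$U{\left(A,w \right)} = - \frac{\sqrt{105 + w}}{2}$ ($U{\left(A,w \right)} = - \frac{\sqrt{w + 105}}{2} = - \frac{\sqrt{105 + w}}{2}$)
$l{\left(a \right)} = 2 a \left(-688 + a\right)$ ($l{\left(a \right)} = \left(a + a\right) \left(a - 688\right) = 2 a \left(-688 + a\right)$)
$\frac{1}{l{\left(654 \right)} + U{\left(654,143 \right)}} = \frac{1}{2 \cdot 654 \left(-688 + 654\right) - \frac{\sqrt{105 + 143}}{2}} = \frac{1}{2 \cdot 654 \left(-34\right) - \frac{\sqrt{248}}{2}} = \frac{1}{-44472 - \frac{2 \sqrt{62}}{2}} = \frac{1}{-44472 - \sqrt{62}}$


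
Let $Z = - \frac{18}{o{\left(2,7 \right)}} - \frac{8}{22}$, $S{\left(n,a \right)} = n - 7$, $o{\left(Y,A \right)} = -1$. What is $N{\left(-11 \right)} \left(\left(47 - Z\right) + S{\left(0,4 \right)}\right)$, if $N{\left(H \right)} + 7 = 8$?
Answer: $\frac{246}{11} \approx 22.364$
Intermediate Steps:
$S{\left(n,a \right)} = -7 + n$ ($S{\left(n,a \right)} = n - 7 = -7 + n$)
$N{\left(H \right)} = 1$ ($N{\left(H \right)} = -7 + 8 = 1$)
$Z = \frac{194}{11}$ ($Z = - \frac{18}{-1} - \frac{8}{22} = \left(-18\right) \left(-1\right) - \frac{4}{11} = 18 - \frac{4}{11} = \frac{194}{11} \approx 17.636$)
$N{\left(-11 \right)} \left(\left(47 - Z\right) + S{\left(0,4 \right)}\right) = 1 \left(\left(47 - \frac{194}{11}\right) + \left(-7 + 0\right)\right) = 1 \left(\left(47 - \frac{194}{11}\right) - 7\right) = 1 \left(\frac{323}{11} - 7\right) = 1 \cdot \frac{246}{11} = \frac{246}{11}$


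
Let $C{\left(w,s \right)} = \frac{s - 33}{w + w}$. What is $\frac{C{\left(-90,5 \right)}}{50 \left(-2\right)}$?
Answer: $- \frac{7}{4500} \approx -0.0015556$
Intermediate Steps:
$C{\left(w,s \right)} = \frac{-33 + s}{2 w}$
$\frac{C{\left(-90,5 \right)}}{50 \left(-2\right)} = \frac{\frac{1}{2} \frac{1}{-90} \left(-33 + 5\right)}{50 \left(-2\right)} = \frac{\frac{1}{2} \left(- \frac{1}{90}\right) \left(-28\right)}{-100} = \frac{7}{45} \left(- \frac{1}{100}\right) = - \frac{7}{4500}$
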